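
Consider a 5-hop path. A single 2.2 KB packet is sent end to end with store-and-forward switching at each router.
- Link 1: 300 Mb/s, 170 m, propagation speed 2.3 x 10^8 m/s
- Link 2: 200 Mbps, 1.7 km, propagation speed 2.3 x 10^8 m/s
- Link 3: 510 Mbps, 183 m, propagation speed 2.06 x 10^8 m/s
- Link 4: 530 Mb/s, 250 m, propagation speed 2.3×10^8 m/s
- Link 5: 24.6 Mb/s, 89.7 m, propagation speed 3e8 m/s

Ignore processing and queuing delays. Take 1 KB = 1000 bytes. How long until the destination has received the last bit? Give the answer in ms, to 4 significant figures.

0.9402 ms

L = 17600 bits.
Transmission delays (L/R per hop): 0.0586667, 0.088, 0.0345098, 0.0332075, 0.715447 ms; sum = 0.929831 ms.
Propagation delays (d/s per hop): 0.00073913, 0.0073913, 0.00088835, 0.00108696, 0.000299 ms; sum = 0.0104047 ms.
End-to-end = 0.9402 ms.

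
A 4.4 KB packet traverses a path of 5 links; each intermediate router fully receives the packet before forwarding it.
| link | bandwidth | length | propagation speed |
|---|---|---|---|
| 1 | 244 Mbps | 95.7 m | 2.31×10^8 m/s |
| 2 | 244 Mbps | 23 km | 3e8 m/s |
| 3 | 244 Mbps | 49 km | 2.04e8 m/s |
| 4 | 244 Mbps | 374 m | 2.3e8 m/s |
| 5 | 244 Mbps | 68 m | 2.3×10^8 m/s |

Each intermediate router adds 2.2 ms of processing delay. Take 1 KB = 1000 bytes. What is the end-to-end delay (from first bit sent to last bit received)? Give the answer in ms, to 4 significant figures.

9.841 ms

L = 35200 bits.
Transmission delay per hop = L/R = 35200/244000000 = 0.144262 ms; 5 hops → 0.721311 ms.
Propagation delays (d/s per hop): 0.000414286, 0.0766667, 0.240196, 0.00162609, 0.000295652 ms; sum = 0.319199 ms.
Processing at 4 router(s): 4 × 2.2 ms = 8.8 ms.
End-to-end = 9.841 ms.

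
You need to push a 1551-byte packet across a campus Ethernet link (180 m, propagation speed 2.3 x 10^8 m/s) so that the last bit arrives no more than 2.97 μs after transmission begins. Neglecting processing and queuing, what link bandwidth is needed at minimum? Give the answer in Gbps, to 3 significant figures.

L = 12408 bits.
Propagation delay = 180 / 2.3e+08 = 0.782609 μs.
Transmission budget = 2.97 − 0.782609 = 2.18739 μs.
R ≥ L / t_tx = 12408 bits / 2.18739e-06 s = 5.67 Gbps.

5.67 Gbps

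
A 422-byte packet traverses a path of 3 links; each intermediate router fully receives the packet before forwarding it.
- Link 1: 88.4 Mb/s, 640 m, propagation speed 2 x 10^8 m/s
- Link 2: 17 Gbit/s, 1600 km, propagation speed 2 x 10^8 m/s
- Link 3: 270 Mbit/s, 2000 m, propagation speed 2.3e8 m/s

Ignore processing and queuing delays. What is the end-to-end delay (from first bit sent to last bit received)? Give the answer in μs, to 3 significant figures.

L = 422 × 8 = 3376 bits.
Transmission delays (L/R per hop): 38.19, 0.198588, 12.5037 μs; sum = 50.8923 μs.
Propagation delays (d/s per hop): 3.2, 8000, 8.69565 μs; sum = 8011.9 μs.
End-to-end = 8060 μs.

8060 μs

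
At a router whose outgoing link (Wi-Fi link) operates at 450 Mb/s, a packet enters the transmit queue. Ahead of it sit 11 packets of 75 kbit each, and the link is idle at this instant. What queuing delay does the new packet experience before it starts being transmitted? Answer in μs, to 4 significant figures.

1833 μs

Each queued packet: L/R = 75000/450000000 = 166.667 μs.
11 queued → 1833.33 μs.
Queuing delay = 1833 μs.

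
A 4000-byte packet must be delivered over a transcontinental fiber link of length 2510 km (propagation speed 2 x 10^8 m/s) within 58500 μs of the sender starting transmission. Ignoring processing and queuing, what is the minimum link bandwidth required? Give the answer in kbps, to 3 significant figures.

696 kbps

L = 32000 bits.
Propagation delay = 2510000 / 200000000 = 12550 μs.
Transmission budget = 58500 − 12550 = 45950 μs.
R ≥ L / t_tx = 32000 bits / 0.04595 s = 696 kbps.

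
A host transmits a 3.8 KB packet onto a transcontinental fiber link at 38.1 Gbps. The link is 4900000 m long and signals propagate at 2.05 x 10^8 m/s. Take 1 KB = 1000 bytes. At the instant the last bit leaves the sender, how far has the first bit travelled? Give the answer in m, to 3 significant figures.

164 m

t_tx = L/R = 30400/38100000000 = 7.979e-07 s.
Distance = s × t_tx = 2.05e+08 × 7.979e-07 = 164 m.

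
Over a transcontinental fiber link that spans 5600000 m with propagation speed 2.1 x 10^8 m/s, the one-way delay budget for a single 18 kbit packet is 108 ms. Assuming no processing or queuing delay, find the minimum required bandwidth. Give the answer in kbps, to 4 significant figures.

221.3 kbps

Propagation delay = 5600000 / 210000000 = 26.6667 ms.
Transmission budget = 108 − 26.6667 = 81.3333 ms.
R ≥ L / t_tx = 18000 bits / 0.0813333 s = 221.3 kbps.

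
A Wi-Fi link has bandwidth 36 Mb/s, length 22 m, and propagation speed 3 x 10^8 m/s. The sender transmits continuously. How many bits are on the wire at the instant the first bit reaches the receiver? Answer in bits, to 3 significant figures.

Propagation delay = 22 / 300000000 = 7.33333e-08 s.
BDP = R × t_prop = 36000000 × 7.33333e-08 = 2.64 bits.

2.64 bits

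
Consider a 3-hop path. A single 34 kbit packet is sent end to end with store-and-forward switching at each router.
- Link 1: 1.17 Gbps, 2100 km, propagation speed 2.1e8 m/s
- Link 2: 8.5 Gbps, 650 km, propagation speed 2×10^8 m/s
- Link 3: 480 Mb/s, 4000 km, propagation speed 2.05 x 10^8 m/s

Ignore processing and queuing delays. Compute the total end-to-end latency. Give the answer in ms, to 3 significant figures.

32.9 ms

L = 34000 bits.
Transmission delays (L/R per hop): 0.0290598, 0.004, 0.0708333 ms; sum = 0.103893 ms.
Propagation delays (d/s per hop): 10, 3.25, 19.5122 ms; sum = 32.7622 ms.
End-to-end = 32.9 ms.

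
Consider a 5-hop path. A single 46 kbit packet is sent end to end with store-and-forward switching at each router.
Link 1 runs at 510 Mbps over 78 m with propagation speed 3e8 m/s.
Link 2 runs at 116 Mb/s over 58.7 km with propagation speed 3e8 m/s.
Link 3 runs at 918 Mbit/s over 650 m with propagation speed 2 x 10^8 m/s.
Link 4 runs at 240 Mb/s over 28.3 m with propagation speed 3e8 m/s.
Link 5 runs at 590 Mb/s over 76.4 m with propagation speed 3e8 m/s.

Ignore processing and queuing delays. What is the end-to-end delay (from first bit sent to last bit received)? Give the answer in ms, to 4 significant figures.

1.006 ms

L = 46000 bits.
Transmission delays (L/R per hop): 0.0901961, 0.396552, 0.0501089, 0.191667, 0.0779661 ms; sum = 0.80649 ms.
Propagation delays (d/s per hop): 0.00026, 0.195667, 0.00325, 9.43333e-05, 0.000254667 ms; sum = 0.199526 ms.
End-to-end = 1.006 ms.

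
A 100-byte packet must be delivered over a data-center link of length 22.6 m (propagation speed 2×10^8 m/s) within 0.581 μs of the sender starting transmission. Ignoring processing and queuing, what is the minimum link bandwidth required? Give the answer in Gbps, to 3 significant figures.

L = 800 bits.
Propagation delay = 22.6 / 200000000 = 0.113 μs.
Transmission budget = 0.581 − 0.113 = 0.468 μs.
R ≥ L / t_tx = 800 bits / 4.68e-07 s = 1.71 Gbps.

1.71 Gbps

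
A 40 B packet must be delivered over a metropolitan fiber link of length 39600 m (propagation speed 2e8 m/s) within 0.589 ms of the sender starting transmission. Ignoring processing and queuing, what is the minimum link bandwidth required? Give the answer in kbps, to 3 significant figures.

818 kbps

L = 320 bits.
Propagation delay = 39600 / 200000000 = 0.198 ms.
Transmission budget = 0.589 − 0.198 = 0.391 ms.
R ≥ L / t_tx = 320 bits / 0.000391 s = 818 kbps.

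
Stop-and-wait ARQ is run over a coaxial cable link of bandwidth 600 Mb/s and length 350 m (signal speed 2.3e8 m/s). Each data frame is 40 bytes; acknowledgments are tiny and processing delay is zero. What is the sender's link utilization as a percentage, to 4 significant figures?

t_tx = L/R = 320/600000000 = 5.33333e-07 s.
t_prop = 350/2.3e+08 = 1.52174e-06 s; RTT = 3.04348e-06 s.
Cycle = t_tx + RTT = 3.57681e-06 s.
Utilization = t_tx / cycle = 5.33333e-07/3.57681e-06 = 14.91 %.

14.91 %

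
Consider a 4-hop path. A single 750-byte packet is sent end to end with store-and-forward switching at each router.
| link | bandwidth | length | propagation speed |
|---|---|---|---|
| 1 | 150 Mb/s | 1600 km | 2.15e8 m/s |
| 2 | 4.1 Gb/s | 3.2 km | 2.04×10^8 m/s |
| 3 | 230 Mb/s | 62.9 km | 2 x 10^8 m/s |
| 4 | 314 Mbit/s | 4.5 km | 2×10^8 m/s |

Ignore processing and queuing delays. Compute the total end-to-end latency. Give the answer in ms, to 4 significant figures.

L = 750 × 8 = 6000 bits.
Transmission delays (L/R per hop): 0.04, 0.00146341, 0.026087, 0.0191083 ms; sum = 0.0866587 ms.
Propagation delays (d/s per hop): 7.44186, 0.0156863, 0.3145, 0.0225 ms; sum = 7.79455 ms.
End-to-end = 7.881 ms.

7.881 ms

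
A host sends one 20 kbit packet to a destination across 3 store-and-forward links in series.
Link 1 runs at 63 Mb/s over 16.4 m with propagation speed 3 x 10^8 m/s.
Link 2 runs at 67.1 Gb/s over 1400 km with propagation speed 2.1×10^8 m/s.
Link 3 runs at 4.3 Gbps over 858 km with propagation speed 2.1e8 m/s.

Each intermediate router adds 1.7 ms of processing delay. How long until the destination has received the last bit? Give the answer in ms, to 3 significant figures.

14.5 ms

L = 20000 bits.
Transmission delays (L/R per hop): 0.31746, 0.000298063, 0.00465116 ms; sum = 0.32241 ms.
Propagation delays (d/s per hop): 5.46667e-05, 6.66667, 4.08571 ms; sum = 10.7524 ms.
Processing at 2 router(s): 2 × 1.7 ms = 3.4 ms.
End-to-end = 14.5 ms.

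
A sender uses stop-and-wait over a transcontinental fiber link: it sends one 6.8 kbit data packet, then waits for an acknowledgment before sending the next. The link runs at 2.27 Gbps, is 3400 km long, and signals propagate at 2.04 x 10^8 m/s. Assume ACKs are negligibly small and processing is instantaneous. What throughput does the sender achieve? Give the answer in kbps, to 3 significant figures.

t_tx = L/R = 6800/2270000000 = 2.99559e-06 s.
t_prop = 3400000/204000000 = 0.0166667 s; RTT = 0.0333333 s.
Cycle = t_tx + RTT = 0.0333363 s.
Throughput = L / cycle = 6800 / 0.0333363 = 204 kbps.

204 kbps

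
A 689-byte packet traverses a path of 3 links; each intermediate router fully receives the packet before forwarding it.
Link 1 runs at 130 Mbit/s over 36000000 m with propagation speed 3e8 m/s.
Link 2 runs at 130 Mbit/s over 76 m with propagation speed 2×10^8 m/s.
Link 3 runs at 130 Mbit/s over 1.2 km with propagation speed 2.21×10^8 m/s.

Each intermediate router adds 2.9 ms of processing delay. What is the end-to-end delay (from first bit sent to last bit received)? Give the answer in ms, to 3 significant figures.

126 ms

L = 689 × 8 = 5512 bits.
Transmission delay per hop = L/R = 5512/130000000 = 0.0424 ms; 3 hops → 0.1272 ms.
Propagation delays (d/s per hop): 120, 0.00038, 0.00542986 ms; sum = 120.006 ms.
Processing at 2 router(s): 2 × 2.9 ms = 5.8 ms.
End-to-end = 126 ms.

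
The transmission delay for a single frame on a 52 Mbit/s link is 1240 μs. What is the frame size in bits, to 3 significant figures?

L = R × t_tx = 52000000 b/s × 0.00124 s = 64480 bits.

64500 bits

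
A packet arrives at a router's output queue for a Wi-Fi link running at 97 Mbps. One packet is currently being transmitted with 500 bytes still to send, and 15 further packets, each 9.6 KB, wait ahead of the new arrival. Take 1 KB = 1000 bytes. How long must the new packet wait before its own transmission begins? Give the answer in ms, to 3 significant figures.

Each queued packet: L/R = 76800/97000000 = 0.791753 ms.
15 queued → 11.8763 ms.
Plus remaining 4000 bits of current packet: 0.0412371 ms.
Queuing delay = 11.9 ms.

11.9 ms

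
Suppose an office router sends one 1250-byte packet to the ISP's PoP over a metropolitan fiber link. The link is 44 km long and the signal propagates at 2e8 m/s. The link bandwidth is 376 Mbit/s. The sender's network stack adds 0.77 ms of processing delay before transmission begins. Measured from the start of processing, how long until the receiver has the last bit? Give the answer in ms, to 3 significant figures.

L = 1250 × 8 = 10000 bits.
Transmission delay = L/R = 10000 / 376000000 = 0.0265957 ms.
Propagation delay = d/s = 44000 m / 200000000 m/s = 0.22 ms.
Plus processing delay 0.77 ms = 0.77 ms.
Total = 1.02 ms.

1.02 ms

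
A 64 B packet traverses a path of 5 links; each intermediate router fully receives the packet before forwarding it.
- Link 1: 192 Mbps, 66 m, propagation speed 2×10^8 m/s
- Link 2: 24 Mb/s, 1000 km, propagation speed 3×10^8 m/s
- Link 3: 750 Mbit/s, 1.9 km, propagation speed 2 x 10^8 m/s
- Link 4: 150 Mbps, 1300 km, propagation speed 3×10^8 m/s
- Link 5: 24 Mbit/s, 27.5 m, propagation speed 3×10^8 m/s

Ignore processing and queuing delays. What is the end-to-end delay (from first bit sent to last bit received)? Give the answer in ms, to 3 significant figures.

7.73 ms

L = 64 × 8 = 512 bits.
Transmission delays (L/R per hop): 0.00266667, 0.0213333, 0.000682667, 0.00341333, 0.0213333 ms; sum = 0.0494293 ms.
Propagation delays (d/s per hop): 0.00033, 3.33333, 0.0095, 4.33333, 9.16667e-05 ms; sum = 7.67659 ms.
End-to-end = 7.73 ms.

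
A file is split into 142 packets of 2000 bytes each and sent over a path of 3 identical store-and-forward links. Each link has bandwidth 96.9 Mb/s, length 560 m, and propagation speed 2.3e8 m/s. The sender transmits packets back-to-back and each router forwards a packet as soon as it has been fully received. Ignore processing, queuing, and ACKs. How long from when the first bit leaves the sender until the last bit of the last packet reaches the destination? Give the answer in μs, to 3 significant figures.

23800 μs

Per-hop transmission t_tx = L/R = 16000/96900000 = 165.119 μs.
Per-hop propagation t_prop = 560/2.3e+08 = 2.43478 μs.
Pipeline fill: first packet needs 3·t_tx to clear all hops; remaining 141 packets each add one t_tx.
Total = (3+142-1)·t_tx + 3·t_prop = 144·165.119 + 3·2.43478 = 23800 μs.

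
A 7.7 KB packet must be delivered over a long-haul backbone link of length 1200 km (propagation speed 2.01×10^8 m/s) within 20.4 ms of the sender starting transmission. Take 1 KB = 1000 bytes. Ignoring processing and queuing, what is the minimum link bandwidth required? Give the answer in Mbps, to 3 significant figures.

4.27 Mbps

L = 61600 bits.
Propagation delay = 1200000 / 2.01e+08 = 5.97015 ms.
Transmission budget = 20.4 − 5.97015 = 14.4299 ms.
R ≥ L / t_tx = 61600 bits / 0.0144299 s = 4.27 Mbps.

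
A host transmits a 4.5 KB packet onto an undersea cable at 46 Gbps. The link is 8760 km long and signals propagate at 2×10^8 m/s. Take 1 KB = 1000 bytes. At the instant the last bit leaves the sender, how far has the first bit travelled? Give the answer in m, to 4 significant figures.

156.5 m

t_tx = L/R = 36000/46000000000 = 7.82609e-07 s.
Distance = s × t_tx = 200000000 × 7.82609e-07 = 156.5 m.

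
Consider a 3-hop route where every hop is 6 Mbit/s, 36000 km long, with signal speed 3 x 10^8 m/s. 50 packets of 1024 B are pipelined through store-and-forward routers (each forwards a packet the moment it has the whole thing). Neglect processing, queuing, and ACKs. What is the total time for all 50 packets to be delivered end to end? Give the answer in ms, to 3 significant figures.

Per-hop transmission t_tx = L/R = 8192/6000000 = 1.36533 ms.
Per-hop propagation t_prop = 36000000/300000000 = 120 ms.
Pipeline fill: first packet needs 3·t_tx to clear all hops; remaining 49 packets each add one t_tx.
Total = (3+50-1)·t_tx + 3·t_prop = 52·1.36533 + 3·120 = 431 ms.

431 ms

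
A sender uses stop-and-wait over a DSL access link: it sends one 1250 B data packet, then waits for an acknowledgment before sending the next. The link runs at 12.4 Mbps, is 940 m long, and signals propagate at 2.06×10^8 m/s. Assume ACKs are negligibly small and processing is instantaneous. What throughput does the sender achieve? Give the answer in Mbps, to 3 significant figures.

t_tx = L/R = 10000/12400000 = 0.000806452 s.
t_prop = 940/206000000 = 4.56311e-06 s; RTT = 9.12621e-06 s.
Cycle = t_tx + RTT = 0.000815578 s.
Throughput = L / cycle = 10000 / 0.000815578 = 12.3 Mbps.

12.3 Mbps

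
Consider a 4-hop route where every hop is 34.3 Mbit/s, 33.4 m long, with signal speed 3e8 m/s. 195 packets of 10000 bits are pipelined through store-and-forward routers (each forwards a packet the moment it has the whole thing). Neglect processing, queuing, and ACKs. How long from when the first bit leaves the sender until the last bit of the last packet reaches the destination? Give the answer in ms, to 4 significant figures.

Per-hop transmission t_tx = L/R = 10000/34300000 = 0.291545 ms.
Per-hop propagation t_prop = 33.4/300000000 = 0.000111333 ms.
Pipeline fill: first packet needs 4·t_tx to clear all hops; remaining 194 packets each add one t_tx.
Total = (4+195-1)·t_tx + 4·t_prop = 198·0.291545 + 4·0.000111333 = 57.73 ms.

57.73 ms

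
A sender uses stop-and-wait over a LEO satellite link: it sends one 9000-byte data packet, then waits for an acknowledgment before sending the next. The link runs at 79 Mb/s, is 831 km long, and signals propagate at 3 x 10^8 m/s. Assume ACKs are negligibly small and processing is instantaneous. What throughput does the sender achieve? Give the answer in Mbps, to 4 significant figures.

t_tx = L/R = 72000/79000000 = 0.000911392 s.
t_prop = 831000/300000000 = 0.00277 s; RTT = 0.00554 s.
Cycle = t_tx + RTT = 0.00645139 s.
Throughput = L / cycle = 72000 / 0.00645139 = 11.16 Mbps.

11.16 Mbps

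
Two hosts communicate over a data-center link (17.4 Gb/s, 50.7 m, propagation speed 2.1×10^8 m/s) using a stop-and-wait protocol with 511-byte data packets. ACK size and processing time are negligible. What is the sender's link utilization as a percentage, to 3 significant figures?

32.7 %

t_tx = L/R = 4088/17400000000 = 2.34943e-07 s.
t_prop = 50.7/210000000 = 2.41429e-07 s; RTT = 4.82857e-07 s.
Cycle = t_tx + RTT = 7.178e-07 s.
Utilization = t_tx / cycle = 2.34943e-07/7.178e-07 = 32.7 %.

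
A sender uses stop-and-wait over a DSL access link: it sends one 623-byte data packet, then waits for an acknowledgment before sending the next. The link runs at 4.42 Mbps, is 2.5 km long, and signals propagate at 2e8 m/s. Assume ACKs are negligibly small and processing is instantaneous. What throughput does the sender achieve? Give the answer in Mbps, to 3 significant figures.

t_tx = L/R = 4984/4420000 = 0.0011276 s.
t_prop = 2500/200000000 = 1.25e-05 s; RTT = 2.5e-05 s.
Cycle = t_tx + RTT = 0.0011526 s.
Throughput = L / cycle = 4984 / 0.0011526 = 4.32 Mbps.

4.32 Mbps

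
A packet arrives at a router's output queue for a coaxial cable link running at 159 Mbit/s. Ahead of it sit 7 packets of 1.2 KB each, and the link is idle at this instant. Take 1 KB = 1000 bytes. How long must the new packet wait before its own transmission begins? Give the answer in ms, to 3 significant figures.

Each queued packet: L/R = 9600/159000000 = 0.0603774 ms.
7 queued → 0.422642 ms.
Queuing delay = 0.423 ms.

0.423 ms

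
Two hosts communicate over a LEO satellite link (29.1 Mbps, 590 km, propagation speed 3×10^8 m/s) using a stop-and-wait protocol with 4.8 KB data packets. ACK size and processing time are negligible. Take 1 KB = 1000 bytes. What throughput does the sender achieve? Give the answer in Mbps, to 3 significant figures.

t_tx = L/R = 38400/29100000 = 0.00131959 s.
t_prop = 590000/300000000 = 0.00196667 s; RTT = 0.00393333 s.
Cycle = t_tx + RTT = 0.00525292 s.
Throughput = L / cycle = 38400 / 0.00525292 = 7.31 Mbps.

7.31 Mbps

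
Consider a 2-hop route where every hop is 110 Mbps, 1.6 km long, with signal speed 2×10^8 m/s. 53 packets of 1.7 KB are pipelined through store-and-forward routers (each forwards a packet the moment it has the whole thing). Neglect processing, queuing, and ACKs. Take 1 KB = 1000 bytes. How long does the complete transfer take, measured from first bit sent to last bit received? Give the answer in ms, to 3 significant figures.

6.69 ms

Per-hop transmission t_tx = L/R = 13600/110000000 = 0.123636 ms.
Per-hop propagation t_prop = 1600/200000000 = 0.008 ms.
Pipeline fill: first packet needs 2·t_tx to clear all hops; remaining 52 packets each add one t_tx.
Total = (2+53-1)·t_tx + 2·t_prop = 54·0.123636 + 2·0.008 = 6.69 ms.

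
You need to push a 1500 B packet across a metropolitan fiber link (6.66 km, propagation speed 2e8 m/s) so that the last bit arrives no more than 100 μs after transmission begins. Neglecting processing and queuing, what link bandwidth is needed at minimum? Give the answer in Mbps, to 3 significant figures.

L = 12000 bits.
Propagation delay = 6660 / 200000000 = 33.3 μs.
Transmission budget = 100 − 33.3 = 66.7 μs.
R ≥ L / t_tx = 12000 bits / 6.67e-05 s = 180 Mbps.

180 Mbps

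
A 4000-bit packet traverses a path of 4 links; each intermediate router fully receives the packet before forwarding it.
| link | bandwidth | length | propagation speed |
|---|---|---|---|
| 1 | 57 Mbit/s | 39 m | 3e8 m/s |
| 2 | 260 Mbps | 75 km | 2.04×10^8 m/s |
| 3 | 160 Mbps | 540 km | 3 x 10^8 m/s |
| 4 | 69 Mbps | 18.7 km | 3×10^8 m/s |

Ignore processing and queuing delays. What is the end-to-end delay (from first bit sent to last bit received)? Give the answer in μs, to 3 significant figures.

2400 μs

Transmission delays (L/R per hop): 70.1754, 15.3846, 25, 57.971 μs; sum = 168.531 μs.
Propagation delays (d/s per hop): 0.13, 367.647, 1800, 62.3333 μs; sum = 2230.11 μs.
End-to-end = 2400 μs.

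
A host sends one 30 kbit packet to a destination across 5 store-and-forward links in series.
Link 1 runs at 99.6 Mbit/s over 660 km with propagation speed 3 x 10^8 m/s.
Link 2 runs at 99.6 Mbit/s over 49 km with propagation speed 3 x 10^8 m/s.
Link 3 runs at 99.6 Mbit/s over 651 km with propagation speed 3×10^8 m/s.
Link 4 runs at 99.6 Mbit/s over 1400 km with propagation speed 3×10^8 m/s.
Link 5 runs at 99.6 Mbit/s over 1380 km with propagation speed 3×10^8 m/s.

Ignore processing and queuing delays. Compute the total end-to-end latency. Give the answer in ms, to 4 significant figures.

15.31 ms

L = 30000 bits.
Transmission delay per hop = L/R = 30000/99600000 = 0.301205 ms; 5 hops → 1.50602 ms.
Propagation delays (d/s per hop): 2.2, 0.163333, 2.17, 4.66667, 4.6 ms; sum = 13.8 ms.
End-to-end = 15.31 ms.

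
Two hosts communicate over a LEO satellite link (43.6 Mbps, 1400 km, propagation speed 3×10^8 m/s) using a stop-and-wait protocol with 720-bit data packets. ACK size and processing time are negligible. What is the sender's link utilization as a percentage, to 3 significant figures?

0.177 %

t_tx = L/R = 720/43600000 = 1.65138e-05 s.
t_prop = 1400000/300000000 = 0.00466667 s; RTT = 0.00933333 s.
Cycle = t_tx + RTT = 0.00934985 s.
Utilization = t_tx / cycle = 1.65138e-05/0.00934985 = 0.177 %.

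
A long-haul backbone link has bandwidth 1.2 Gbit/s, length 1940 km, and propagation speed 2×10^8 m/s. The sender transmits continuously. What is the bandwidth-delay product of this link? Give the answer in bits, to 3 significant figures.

Propagation delay = 1940000 / 200000000 = 0.0097 s.
BDP = R × t_prop = 1200000000 × 0.0097 = 11640000 bits.

11600000 bits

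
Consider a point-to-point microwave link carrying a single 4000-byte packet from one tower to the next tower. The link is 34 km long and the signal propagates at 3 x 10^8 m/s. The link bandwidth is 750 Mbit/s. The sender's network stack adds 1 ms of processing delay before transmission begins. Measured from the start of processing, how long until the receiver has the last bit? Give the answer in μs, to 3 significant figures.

L = 4000 × 8 = 32000 bits.
Transmission delay = L/R = 32000 / 750000000 = 42.6667 μs.
Propagation delay = d/s = 34000 m / 300000000 m/s = 113.333 μs.
Plus processing delay 1 ms = 1000 μs.
Total = 1160 μs.

1160 μs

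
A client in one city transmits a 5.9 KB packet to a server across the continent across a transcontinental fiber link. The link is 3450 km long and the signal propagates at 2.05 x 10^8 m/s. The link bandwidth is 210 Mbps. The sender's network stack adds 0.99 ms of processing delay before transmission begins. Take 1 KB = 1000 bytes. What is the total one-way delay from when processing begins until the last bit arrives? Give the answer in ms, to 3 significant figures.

18.0 ms

L = 47200 bits.
Transmission delay = L/R = 47200 / 210000000 = 0.224762 ms.
Propagation delay = d/s = 3450000 m / 2.05e+08 m/s = 16.8293 ms.
Plus processing delay 0.99 ms = 0.99 ms.
Total = 18.0 ms.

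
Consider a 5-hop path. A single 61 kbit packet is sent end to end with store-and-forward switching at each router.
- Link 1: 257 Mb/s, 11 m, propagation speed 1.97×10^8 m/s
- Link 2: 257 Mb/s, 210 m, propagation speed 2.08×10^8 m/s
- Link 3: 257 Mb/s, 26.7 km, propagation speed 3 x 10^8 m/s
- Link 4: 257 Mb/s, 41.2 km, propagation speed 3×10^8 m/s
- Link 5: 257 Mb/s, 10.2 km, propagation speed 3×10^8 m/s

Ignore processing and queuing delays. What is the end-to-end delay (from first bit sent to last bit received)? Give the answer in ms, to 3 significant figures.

1.45 ms

L = 61000 bits.
Transmission delay per hop = L/R = 61000/257000000 = 0.237354 ms; 5 hops → 1.18677 ms.
Propagation delays (d/s per hop): 5.58376e-05, 0.00100962, 0.089, 0.137333, 0.034 ms; sum = 0.261399 ms.
End-to-end = 1.45 ms.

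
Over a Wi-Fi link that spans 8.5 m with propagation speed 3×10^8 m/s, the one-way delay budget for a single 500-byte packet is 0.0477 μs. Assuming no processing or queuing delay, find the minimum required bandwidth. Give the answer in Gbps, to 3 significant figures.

L = 4000 bits.
Propagation delay = 8.5 / 300000000 = 0.0283333 μs.
Transmission budget = 0.0477 − 0.0283333 = 0.0193667 μs.
R ≥ L / t_tx = 4000 bits / 1.93667e-08 s = 207 Gbps.

207 Gbps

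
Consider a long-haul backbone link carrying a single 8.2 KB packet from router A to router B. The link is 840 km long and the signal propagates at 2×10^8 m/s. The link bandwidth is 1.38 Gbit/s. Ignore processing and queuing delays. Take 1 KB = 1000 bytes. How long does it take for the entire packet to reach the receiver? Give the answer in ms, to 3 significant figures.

L = 65600 bits.
Transmission delay = L/R = 65600 / 1380000000 = 0.0475362 ms.
Propagation delay = d/s = 840000 m / 200000000 m/s = 4.2 ms.
Total = 4.25 ms.

4.25 ms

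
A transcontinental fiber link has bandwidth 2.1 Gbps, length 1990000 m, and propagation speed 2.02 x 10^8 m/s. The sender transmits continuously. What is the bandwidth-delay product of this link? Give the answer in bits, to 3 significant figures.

20700000 bits

Propagation delay = 1990000 / 202000000 = 0.00985149 s.
BDP = R × t_prop = 2100000000 × 0.00985149 = 20688100 bits.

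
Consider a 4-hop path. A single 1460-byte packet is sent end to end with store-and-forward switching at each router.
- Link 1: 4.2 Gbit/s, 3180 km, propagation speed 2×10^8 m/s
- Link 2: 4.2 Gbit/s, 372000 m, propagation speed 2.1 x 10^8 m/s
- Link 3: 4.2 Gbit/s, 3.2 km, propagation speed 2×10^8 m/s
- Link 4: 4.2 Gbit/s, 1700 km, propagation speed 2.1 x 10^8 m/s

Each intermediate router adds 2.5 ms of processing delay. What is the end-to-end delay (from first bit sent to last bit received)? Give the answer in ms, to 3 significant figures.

33.3 ms

L = 1460 × 8 = 11680 bits.
Transmission delay per hop = L/R = 11680/4200000000 = 0.00278095 ms; 4 hops → 0.0111238 ms.
Propagation delays (d/s per hop): 15.9, 1.77143, 0.016, 8.09524 ms; sum = 25.7827 ms.
Processing at 3 router(s): 3 × 2.5 ms = 7.5 ms.
End-to-end = 33.3 ms.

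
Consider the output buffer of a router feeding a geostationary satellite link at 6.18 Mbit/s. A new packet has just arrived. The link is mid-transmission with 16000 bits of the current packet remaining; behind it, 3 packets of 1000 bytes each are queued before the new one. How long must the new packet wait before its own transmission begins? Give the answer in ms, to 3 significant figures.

6.47 ms

Each queued packet: L/R = 8000/6180000 = 1.2945 ms.
3 queued → 3.8835 ms.
Plus remaining 16000 bits of current packet: 2.589 ms.
Queuing delay = 6.47 ms.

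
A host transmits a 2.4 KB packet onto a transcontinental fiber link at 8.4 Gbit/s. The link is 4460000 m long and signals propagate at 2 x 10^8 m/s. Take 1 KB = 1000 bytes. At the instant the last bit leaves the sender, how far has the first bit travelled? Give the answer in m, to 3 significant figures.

t_tx = L/R = 19200/8400000000 = 2.28571e-06 s.
Distance = s × t_tx = 200000000 × 2.28571e-06 = 457 m.

457 m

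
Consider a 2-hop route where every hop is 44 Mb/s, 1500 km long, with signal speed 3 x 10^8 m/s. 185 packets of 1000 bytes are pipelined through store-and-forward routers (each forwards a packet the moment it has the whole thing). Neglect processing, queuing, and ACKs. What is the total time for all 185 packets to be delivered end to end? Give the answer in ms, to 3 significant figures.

43.8 ms

Per-hop transmission t_tx = L/R = 8000/44000000 = 0.181818 ms.
Per-hop propagation t_prop = 1500000/300000000 = 5 ms.
Pipeline fill: first packet needs 2·t_tx to clear all hops; remaining 184 packets each add one t_tx.
Total = (2+185-1)·t_tx + 2·t_prop = 186·0.181818 + 2·5 = 43.8 ms.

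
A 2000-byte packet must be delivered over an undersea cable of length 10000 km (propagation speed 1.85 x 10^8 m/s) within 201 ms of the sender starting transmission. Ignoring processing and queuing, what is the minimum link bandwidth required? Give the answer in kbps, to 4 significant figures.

L = 16000 bits.
Propagation delay = 10000000 / 185000000 = 54.0541 ms.
Transmission budget = 201 − 54.0541 = 146.946 ms.
R ≥ L / t_tx = 16000 bits / 0.146946 s = 108.9 kbps.

108.9 kbps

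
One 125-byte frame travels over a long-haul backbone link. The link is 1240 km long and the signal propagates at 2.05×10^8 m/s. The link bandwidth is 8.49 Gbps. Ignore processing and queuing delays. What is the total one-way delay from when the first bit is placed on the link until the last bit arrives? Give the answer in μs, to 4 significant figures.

6049 μs

L = 125 × 8 = 1000 bits.
Transmission delay = L/R = 1000 / 8490000000 = 0.117786 μs.
Propagation delay = d/s = 1240000 m / 2.05e+08 m/s = 6048.78 μs.
Total = 6049 μs.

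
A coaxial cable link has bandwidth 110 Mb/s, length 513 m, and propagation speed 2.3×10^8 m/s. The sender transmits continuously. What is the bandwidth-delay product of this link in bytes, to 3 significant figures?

30.7 bytes

Propagation delay = 513 / 2.3e+08 = 2.23043e-06 s.
BDP = R × t_prop = 110000000 × 2.23043e-06 = 245.348 bits.
In bytes: 245.348/8 = 30.7 bytes.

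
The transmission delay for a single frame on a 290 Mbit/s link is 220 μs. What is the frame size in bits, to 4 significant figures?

63800 bits

L = R × t_tx = 290000000 b/s × 0.00022 s = 63800 bits.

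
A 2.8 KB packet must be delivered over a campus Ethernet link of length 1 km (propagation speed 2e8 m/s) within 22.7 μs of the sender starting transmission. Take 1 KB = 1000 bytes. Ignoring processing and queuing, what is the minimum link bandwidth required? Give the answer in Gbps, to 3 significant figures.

1.27 Gbps

L = 22400 bits.
Propagation delay = 1000 / 200000000 = 5 μs.
Transmission budget = 22.7 − 5 = 17.7 μs.
R ≥ L / t_tx = 22400 bits / 1.77e-05 s = 1.27 Gbps.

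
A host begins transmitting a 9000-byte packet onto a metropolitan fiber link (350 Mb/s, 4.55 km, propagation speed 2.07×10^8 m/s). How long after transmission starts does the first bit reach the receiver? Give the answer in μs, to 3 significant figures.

First bit experiences only propagation delay: d/s = 4550/2.07e+08 = 22.0 μs.

22.0 μs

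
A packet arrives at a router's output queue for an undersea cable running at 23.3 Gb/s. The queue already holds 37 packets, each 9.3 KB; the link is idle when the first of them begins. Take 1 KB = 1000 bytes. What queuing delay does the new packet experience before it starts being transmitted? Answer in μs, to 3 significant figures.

118 μs

Each queued packet: L/R = 74400/23300000000 = 3.19313 μs.
37 queued → 118.146 μs.
Queuing delay = 118 μs.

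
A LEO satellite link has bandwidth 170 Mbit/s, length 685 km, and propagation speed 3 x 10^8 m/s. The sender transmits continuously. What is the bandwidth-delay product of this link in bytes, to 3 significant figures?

48500 bytes

Propagation delay = 685000 / 300000000 = 0.00228333 s.
BDP = R × t_prop = 170000000 × 0.00228333 = 388167 bits.
In bytes: 388167/8 = 48500 bytes.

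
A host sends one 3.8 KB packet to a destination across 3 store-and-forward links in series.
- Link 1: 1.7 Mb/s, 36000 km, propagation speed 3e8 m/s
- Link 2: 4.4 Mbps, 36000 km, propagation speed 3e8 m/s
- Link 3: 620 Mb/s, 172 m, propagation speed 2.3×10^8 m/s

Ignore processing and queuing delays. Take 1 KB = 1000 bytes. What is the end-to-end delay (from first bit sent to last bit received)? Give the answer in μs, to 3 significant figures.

L = 30400 bits.
Transmission delays (L/R per hop): 17882.4, 6909.09, 49.0323 μs; sum = 24840.5 μs.
Propagation delays (d/s per hop): 120000, 120000, 0.747826 μs; sum = 240001 μs.
End-to-end = 265000 μs.

265000 μs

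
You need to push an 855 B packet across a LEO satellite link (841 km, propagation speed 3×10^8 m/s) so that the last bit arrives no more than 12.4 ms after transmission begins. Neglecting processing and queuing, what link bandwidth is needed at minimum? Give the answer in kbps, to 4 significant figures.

L = 6840 bits.
Propagation delay = 841000 / 300000000 = 2.80333 ms.
Transmission budget = 12.4 − 2.80333 = 9.59667 ms.
R ≥ L / t_tx = 6840 bits / 0.00959667 s = 712.7 kbps.

712.7 kbps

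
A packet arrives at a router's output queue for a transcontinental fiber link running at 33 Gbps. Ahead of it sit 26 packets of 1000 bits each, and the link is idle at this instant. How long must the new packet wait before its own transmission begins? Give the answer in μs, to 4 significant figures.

Each queued packet: L/R = 1000/33000000000 = 0.030303 μs.
26 queued → 0.787879 μs.
Queuing delay = 0.7879 μs.

0.7879 μs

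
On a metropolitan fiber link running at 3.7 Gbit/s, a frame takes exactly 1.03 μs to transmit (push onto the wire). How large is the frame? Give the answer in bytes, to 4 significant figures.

L = R × t_tx = 3700000000 b/s × 1.03e-06 s = 3811 bits.
In bytes: 3811 / 8 = 476.4 bytes.

476.4 bytes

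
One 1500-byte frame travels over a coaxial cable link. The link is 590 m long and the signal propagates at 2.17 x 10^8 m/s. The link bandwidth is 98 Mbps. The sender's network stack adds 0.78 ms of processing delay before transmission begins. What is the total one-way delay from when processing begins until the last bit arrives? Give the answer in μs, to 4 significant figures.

905.2 μs

L = 1500 × 8 = 12000 bits.
Transmission delay = L/R = 12000 / 98000000 = 122.449 μs.
Propagation delay = d/s = 590 m / 217000000 m/s = 2.71889 μs.
Plus processing delay 0.78 ms = 780 μs.
Total = 905.2 μs.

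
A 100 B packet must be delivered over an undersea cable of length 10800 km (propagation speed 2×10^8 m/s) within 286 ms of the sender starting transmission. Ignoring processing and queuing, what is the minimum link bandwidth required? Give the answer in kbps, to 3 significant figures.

3.45 kbps

L = 800 bits.
Propagation delay = 10800000 / 200000000 = 54 ms.
Transmission budget = 286 − 54 = 232 ms.
R ≥ L / t_tx = 800 bits / 0.232 s = 3.45 kbps.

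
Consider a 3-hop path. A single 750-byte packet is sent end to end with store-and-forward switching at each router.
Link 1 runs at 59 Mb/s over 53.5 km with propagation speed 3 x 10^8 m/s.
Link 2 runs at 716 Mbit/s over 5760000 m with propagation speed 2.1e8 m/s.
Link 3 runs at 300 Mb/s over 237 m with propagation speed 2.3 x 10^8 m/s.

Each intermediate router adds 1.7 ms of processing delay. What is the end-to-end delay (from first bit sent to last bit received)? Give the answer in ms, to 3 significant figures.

L = 750 × 8 = 6000 bits.
Transmission delays (L/R per hop): 0.101695, 0.00837989, 0.02 ms; sum = 0.130075 ms.
Propagation delays (d/s per hop): 0.178333, 27.4286, 0.00103043 ms; sum = 27.6079 ms.
Processing at 2 router(s): 2 × 1.7 ms = 3.4 ms.
End-to-end = 31.1 ms.

31.1 ms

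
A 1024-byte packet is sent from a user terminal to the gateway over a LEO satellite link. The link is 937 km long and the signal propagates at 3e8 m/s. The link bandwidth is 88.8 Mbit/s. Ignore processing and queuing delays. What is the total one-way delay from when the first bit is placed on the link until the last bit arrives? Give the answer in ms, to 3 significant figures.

3.22 ms

L = 1024 × 8 = 8192 bits.
Transmission delay = L/R = 8192 / 88800000 = 0.0922523 ms.
Propagation delay = d/s = 937000 m / 300000000 m/s = 3.12333 ms.
Total = 3.22 ms.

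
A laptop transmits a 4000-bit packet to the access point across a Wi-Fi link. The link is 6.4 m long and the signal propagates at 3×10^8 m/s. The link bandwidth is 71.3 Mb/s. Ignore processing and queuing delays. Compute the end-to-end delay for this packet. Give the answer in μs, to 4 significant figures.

Transmission delay = L/R = 4000 / 71300000 = 56.101 μs.
Propagation delay = d/s = 6.4 m / 300000000 m/s = 0.0213333 μs.
Total = 56.12 μs.

56.12 μs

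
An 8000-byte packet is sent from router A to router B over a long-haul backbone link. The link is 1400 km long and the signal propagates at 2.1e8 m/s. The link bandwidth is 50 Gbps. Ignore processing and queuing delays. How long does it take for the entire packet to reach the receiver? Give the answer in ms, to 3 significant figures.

6.67 ms

L = 8000 × 8 = 64000 bits.
Transmission delay = L/R = 64000 / 50000000000 = 0.00128 ms.
Propagation delay = d/s = 1400000 m / 210000000 m/s = 6.66667 ms.
Total = 6.67 ms.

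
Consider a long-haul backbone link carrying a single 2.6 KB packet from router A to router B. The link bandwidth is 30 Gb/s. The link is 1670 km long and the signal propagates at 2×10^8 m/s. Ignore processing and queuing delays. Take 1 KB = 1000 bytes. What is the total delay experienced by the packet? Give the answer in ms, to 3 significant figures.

L = 20800 bits.
Transmission delay = L/R = 20800 / 30000000000 = 0.000693333 ms.
Propagation delay = d/s = 1670000 m / 200000000 m/s = 8.35 ms.
Total = 8.35 ms.

8.35 ms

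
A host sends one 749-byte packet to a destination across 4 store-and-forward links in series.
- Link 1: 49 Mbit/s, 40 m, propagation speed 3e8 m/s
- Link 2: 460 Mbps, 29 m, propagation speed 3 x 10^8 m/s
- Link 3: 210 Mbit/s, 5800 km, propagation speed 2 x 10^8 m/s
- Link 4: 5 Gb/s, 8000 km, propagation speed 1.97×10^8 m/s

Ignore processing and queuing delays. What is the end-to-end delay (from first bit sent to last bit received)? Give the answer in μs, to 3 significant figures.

L = 749 × 8 = 5992 bits.
Transmission delays (L/R per hop): 122.286, 13.0261, 28.5333, 1.1984 μs; sum = 165.044 μs.
Propagation delays (d/s per hop): 0.133333, 0.0966667, 29000, 40609.1 μs; sum = 69609.4 μs.
End-to-end = 69800 μs.

69800 μs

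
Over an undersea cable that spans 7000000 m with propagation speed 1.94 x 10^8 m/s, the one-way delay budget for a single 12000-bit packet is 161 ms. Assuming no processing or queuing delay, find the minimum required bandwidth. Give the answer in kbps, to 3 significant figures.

Propagation delay = 7000000 / 194000000 = 36.0825 ms.
Transmission budget = 161 − 36.0825 = 124.918 ms.
R ≥ L / t_tx = 12000 bits / 0.124918 s = 96.1 kbps.

96.1 kbps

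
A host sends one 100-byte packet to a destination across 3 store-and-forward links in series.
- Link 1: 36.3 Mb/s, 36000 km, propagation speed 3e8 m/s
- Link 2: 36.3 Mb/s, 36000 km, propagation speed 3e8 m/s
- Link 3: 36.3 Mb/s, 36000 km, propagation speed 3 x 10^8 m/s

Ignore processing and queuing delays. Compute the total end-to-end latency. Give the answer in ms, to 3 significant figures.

360 ms

L = 100 × 8 = 800 bits.
Transmission delay per hop = L/R = 800/36300000 = 0.0220386 ms; 3 hops → 0.0661157 ms.
Propagation delays (d/s per hop): 120, 120, 120 ms; sum = 360 ms.
End-to-end = 360 ms.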